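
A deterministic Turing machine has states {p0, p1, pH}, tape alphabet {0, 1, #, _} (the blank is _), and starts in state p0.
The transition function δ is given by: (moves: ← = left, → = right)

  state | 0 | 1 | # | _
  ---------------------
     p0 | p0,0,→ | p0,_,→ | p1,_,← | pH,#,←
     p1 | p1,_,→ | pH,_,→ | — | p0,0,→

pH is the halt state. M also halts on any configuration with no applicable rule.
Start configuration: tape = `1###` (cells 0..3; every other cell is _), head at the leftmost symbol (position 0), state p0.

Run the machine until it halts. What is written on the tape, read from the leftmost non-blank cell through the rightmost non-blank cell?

p0 | [1]###   read 1 → write _, move →, go to p0
p0 | _[#]##   read # → write _, move ←, go to p1
p1 | [_]_##   read _ → write 0, move →, go to p0
p0 | 0[_]##   read _ → write #, move ←, go to pH
pH | [0]###
The non-blank tape span at halt is 0###.

0###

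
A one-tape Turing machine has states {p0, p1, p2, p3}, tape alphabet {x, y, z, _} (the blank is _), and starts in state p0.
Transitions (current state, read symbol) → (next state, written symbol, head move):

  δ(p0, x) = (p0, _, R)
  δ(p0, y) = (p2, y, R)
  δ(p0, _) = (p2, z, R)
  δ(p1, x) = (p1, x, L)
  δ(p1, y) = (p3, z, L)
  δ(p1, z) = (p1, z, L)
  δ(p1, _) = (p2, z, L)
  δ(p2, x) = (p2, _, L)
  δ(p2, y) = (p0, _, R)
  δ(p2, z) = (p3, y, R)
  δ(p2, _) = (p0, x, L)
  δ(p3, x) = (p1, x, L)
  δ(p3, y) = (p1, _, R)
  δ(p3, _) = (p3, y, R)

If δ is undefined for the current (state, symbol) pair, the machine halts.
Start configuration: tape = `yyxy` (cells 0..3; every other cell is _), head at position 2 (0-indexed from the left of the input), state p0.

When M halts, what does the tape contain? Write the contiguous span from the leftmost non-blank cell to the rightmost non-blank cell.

yy__zx

state=p0 head=2 tape=yy[x]y__   (p0,x)→(p0,_,R)
state=p0 head=3 tape=yy_[y]__   (p0,y)→(p2,y,R)
state=p2 head=4 tape=yy_y[_]_   (p2,_)→(p0,x,L)
state=p0 head=3 tape=yy_[y]x_   (p0,y)→(p2,y,R)
state=p2 head=4 tape=yy_y[x]_   (p2,x)→(p2,_,L)
state=p2 head=3 tape=yy_[y]__   (p2,y)→(p0,_,R)
state=p0 head=4 tape=yy__[_]_   (p0,_)→(p2,z,R)
state=p2 head=5 tape=yy__z[_]   (p2,_)→(p0,x,L)
state=p0 head=4 tape=yy__[z]x
The non-blank tape span at halt is yy__zx.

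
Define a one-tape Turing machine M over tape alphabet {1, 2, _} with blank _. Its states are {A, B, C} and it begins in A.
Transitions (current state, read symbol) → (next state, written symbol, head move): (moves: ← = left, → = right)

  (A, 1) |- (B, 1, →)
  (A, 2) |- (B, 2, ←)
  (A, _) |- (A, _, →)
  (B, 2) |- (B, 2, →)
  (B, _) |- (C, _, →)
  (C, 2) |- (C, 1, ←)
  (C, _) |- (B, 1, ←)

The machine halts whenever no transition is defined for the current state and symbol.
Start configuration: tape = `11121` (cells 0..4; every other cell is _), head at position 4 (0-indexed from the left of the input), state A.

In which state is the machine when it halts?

C

A | 1112[1]__   read 1 → write 1, move →, go to B
B | 11121[_]_   read _ → write _, move →, go to C
C | 11121_[_]   read _ → write 1, move ←, go to B
B | 11121[_]1   read _ → write _, move →, go to C
C | 11121_[1]
No transition is defined for (C, 1); M halts in state C.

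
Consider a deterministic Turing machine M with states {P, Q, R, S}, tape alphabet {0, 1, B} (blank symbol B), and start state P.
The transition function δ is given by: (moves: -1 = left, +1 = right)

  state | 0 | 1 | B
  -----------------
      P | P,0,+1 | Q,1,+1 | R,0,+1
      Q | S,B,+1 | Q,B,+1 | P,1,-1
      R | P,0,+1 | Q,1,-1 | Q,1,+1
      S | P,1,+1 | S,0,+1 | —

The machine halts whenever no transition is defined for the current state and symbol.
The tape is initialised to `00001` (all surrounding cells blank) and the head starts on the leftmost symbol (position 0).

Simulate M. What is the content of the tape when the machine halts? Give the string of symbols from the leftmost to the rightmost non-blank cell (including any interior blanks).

00001B0

state=P head=0 tape=[0]0001BBB   (P,0)→(P,0,+1)
state=P head=1 tape=0[0]001BBB   (P,0)→(P,0,+1)
state=P head=2 tape=00[0]01BBB   (P,0)→(P,0,+1)
state=P head=3 tape=000[0]1BBB   (P,0)→(P,0,+1)
state=P head=4 tape=0000[1]BBB   (P,1)→(Q,1,+1)
state=Q head=5 tape=00001[B]BB   (Q,B)→(P,1,-1)
state=P head=4 tape=0000[1]1BB   (P,1)→(Q,1,+1)
state=Q head=5 tape=00001[1]BB   (Q,1)→(Q,B,+1)
state=Q head=6 tape=00001B[B]B   (Q,B)→(P,1,-1)
state=P head=5 tape=00001[B]1B   (P,B)→(R,0,+1)
state=R head=6 tape=000010[1]B   (R,1)→(Q,1,-1)
state=Q head=5 tape=00001[0]1B   (Q,0)→(S,B,+1)
state=S head=6 tape=00001B[1]B   (S,1)→(S,0,+1)
state=S head=7 tape=00001B0[B]
The non-blank tape span at halt is 00001B0.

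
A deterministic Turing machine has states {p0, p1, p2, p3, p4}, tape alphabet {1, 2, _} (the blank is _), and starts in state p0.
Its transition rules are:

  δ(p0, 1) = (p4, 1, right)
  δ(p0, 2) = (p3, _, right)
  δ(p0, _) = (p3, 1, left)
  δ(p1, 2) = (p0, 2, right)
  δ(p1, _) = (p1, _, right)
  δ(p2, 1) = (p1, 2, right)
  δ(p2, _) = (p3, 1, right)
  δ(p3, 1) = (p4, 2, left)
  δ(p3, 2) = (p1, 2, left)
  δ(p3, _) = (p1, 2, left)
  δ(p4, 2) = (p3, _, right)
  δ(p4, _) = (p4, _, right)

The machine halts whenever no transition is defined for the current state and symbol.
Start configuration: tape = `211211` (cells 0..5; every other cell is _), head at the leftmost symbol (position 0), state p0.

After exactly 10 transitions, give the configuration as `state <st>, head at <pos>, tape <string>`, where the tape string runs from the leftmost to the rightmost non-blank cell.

state=p0 head=0 tape=[2]11211   (p0,2)→(p3,_,right)
state=p3 head=1 tape=_[1]1211   (p3,1)→(p4,2,left)
state=p4 head=0 tape=[_]21211   (p4,_)→(p4,_,right)
state=p4 head=1 tape=_[2]1211   (p4,2)→(p3,_,right)
state=p3 head=2 tape=__[1]211   (p3,1)→(p4,2,left)
state=p4 head=1 tape=_[_]2211   (p4,_)→(p4,_,right)
state=p4 head=2 tape=__[2]211   (p4,2)→(p3,_,right)
state=p3 head=3 tape=___[2]11   (p3,2)→(p1,2,left)
state=p1 head=2 tape=__[_]211   (p1,_)→(p1,_,right)
state=p1 head=3 tape=___[2]11   (p1,2)→(p0,2,right)
state=p0 head=4 tape=___2[1]1
After 10 steps: state p0, head at 4, tape 211.

state p0, head at 4, tape 211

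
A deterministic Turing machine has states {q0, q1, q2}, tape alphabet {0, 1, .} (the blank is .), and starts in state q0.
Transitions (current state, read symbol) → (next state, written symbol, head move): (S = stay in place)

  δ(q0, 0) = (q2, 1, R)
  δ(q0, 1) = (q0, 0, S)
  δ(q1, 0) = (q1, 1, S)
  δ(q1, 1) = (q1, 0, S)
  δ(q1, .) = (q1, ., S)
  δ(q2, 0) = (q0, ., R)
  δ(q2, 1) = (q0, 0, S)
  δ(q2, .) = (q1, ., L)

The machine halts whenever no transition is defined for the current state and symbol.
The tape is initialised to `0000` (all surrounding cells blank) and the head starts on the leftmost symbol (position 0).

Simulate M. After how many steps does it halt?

q0 | [0]000.   read 0 → write 1, move R, go to q2
q2 | 1[0]00.   read 0 → write ., move R, go to q0
q0 | 1.[0]0.   read 0 → write 1, move R, go to q2
q2 | 1.1[0].   read 0 → write ., move R, go to q0
q0 | 1.1.[.]
M halts after 4 transitions.

4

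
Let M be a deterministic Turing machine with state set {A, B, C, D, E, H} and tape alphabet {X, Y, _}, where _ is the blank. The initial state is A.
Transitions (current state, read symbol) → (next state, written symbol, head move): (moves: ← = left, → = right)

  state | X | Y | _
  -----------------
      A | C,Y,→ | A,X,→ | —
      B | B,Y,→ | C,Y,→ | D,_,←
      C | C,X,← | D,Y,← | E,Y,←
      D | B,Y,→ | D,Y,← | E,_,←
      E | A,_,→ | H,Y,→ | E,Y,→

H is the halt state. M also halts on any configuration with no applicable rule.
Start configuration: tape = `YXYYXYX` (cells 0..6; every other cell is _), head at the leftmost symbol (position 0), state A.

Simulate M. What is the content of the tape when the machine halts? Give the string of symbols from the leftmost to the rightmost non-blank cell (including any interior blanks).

A | __[Y]XYYXYX   read Y → write X, move →, go to A
A | __X[X]YYXYX   read X → write Y, move →, go to C
C | __XY[Y]YXYX   read Y → write Y, move ←, go to D
D | __X[Y]YYXYX   read Y → write Y, move ←, go to D
D | __[X]YYYXYX   read X → write Y, move →, go to B
B | __Y[Y]YYXYX   read Y → write Y, move →, go to C
C | __YY[Y]YXYX   read Y → write Y, move ←, go to D
D | __Y[Y]YYXYX   read Y → write Y, move ←, go to D
D | __[Y]YYYXYX   read Y → write Y, move ←, go to D
D | _[_]YYYYXYX   read _ → write _, move ←, go to E
E | [_]_YYYYXYX   read _ → write Y, move →, go to E
E | Y[_]YYYYXYX   read _ → write Y, move →, go to E
E | YY[Y]YYYXYX   read Y → write Y, move →, go to H
H | YYY[Y]YYXYX
The non-blank tape span at halt is YYYYYYXYX.

YYYYYYXYX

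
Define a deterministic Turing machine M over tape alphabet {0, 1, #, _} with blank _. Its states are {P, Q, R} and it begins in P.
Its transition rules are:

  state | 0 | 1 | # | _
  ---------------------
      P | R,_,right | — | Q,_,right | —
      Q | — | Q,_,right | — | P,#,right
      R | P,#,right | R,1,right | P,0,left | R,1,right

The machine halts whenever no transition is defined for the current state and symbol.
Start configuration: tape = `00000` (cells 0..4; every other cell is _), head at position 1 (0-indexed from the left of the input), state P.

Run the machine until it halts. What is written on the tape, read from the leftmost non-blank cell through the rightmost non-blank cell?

0_#_#

state=P head=1 tape=0[0]000_   (P,0)→(R,_,right)
state=R head=2 tape=0_[0]00_   (R,0)→(P,#,right)
state=P head=3 tape=0_#[0]0_   (P,0)→(R,_,right)
state=R head=4 tape=0_#_[0]_   (R,0)→(P,#,right)
state=P head=5 tape=0_#_#[_]
The non-blank tape span at halt is 0_#_#.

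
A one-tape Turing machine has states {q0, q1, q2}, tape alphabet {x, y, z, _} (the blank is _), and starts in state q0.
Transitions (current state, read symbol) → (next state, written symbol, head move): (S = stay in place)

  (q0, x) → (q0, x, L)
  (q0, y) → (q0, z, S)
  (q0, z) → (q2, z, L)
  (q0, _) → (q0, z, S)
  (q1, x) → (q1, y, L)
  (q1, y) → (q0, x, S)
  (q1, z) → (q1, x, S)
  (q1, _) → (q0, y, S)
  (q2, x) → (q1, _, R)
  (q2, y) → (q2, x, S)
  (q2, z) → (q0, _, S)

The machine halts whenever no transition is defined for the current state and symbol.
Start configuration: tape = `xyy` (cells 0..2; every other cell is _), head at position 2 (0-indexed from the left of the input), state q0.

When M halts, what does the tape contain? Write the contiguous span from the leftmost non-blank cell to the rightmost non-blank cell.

q0 | _xy[y]   read y → write z, move S, go to q0
q0 | _xy[z]   read z → write z, move L, go to q2
q2 | _x[y]z   read y → write x, move S, go to q2
q2 | _x[x]z   read x → write _, move R, go to q1
q1 | _x_[z]   read z → write x, move S, go to q1
q1 | _x_[x]   read x → write y, move L, go to q1
q1 | _x[_]y   read _ → write y, move S, go to q0
q0 | _x[y]y   read y → write z, move S, go to q0
q0 | _x[z]y   read z → write z, move L, go to q2
q2 | _[x]zy   read x → write _, move R, go to q1
q1 | __[z]y   read z → write x, move S, go to q1
q1 | __[x]y   read x → write y, move L, go to q1
q1 | _[_]yy   read _ → write y, move S, go to q0
q0 | _[y]yy   read y → write z, move S, go to q0
q0 | _[z]yy   read z → write z, move L, go to q2
q2 | [_]zyy
The non-blank tape span at halt is zyy.

zyy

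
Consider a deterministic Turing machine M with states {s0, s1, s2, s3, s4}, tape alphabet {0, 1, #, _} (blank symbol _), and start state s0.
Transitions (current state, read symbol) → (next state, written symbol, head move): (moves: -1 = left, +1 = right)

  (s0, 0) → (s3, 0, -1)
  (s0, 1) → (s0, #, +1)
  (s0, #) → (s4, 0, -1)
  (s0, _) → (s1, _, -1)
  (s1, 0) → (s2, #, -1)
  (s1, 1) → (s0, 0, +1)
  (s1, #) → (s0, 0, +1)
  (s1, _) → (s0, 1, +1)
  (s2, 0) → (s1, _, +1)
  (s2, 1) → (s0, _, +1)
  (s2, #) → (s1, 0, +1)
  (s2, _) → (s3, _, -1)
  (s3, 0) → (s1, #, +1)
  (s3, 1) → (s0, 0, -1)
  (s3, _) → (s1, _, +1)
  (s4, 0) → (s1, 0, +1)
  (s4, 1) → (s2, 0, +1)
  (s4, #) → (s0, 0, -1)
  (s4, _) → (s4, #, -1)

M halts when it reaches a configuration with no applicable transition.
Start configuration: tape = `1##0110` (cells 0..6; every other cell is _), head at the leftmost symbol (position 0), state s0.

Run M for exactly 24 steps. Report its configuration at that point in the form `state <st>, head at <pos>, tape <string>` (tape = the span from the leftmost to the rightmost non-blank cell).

s0 | _____[1]##0110   read 1 → write #, move +1, go to s0
s0 | _____#[#]#0110   read # → write 0, move -1, go to s4
s4 | _____[#]0#0110   read # → write 0, move -1, go to s0
s0 | ____[_]00#0110   read _ → write _, move -1, go to s1
s1 | ___[_]_00#0110   read _ → write 1, move +1, go to s0
s0 | ___1[_]00#0110   read _ → write _, move -1, go to s1
s1 | ___[1]_00#0110   read 1 → write 0, move +1, go to s0
s0 | ___0[_]00#0110   read _ → write _, move -1, go to s1
s1 | ___[0]_00#0110   read 0 → write #, move -1, go to s2
s2 | __[_]#_00#0110   read _ → write _, move -1, go to s3
s3 | _[_]_#_00#0110   read _ → write _, move +1, go to s1
s1 | __[_]#_00#0110   read _ → write 1, move +1, go to s0
s0 | __1[#]_00#0110   read # → write 0, move -1, go to s4
s4 | __[1]0_00#0110   read 1 → write 0, move +1, go to s2
s2 | __0[0]_00#0110   read 0 → write _, move +1, go to s1
s1 | __0_[_]00#0110   read _ → write 1, move +1, go to s0
s0 | __0_1[0]0#0110   read 0 → write 0, move -1, go to s3
s3 | __0_[1]00#0110   read 1 → write 0, move -1, go to s0
s0 | __0[_]000#0110   read _ → write _, move -1, go to s1
s1 | __[0]_000#0110   read 0 → write #, move -1, go to s2
s2 | _[_]#_000#0110   read _ → write _, move -1, go to s3
s3 | [_]_#_000#0110   read _ → write _, move +1, go to s1
s1 | _[_]#_000#0110   read _ → write 1, move +1, go to s0
s0 | _1[#]_000#0110   read # → write 0, move -1, go to s4
s4 | _[1]0_000#0110
After 24 steps: state s4, head at -4, tape 10_000#0110.

state s4, head at -4, tape 10_000#0110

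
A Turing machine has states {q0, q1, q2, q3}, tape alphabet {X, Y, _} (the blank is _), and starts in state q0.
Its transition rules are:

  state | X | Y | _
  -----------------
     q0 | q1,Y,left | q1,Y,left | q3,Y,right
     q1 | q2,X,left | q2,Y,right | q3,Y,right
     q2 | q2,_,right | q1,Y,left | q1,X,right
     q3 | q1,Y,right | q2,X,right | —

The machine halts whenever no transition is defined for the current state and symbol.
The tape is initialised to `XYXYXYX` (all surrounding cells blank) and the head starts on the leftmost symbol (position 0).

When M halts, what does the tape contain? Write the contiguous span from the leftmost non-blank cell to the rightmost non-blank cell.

YXYXYXYX_XY

q0 | __[X]YXYXYX___   read X → write Y, move left, go to q1
q1 | _[_]YYXYXYX___   read _ → write Y, move right, go to q3
q3 | _Y[Y]YXYXYX___   read Y → write X, move right, go to q2
q2 | _YX[Y]XYXYX___   read Y → write Y, move left, go to q1
q1 | _Y[X]YXYXYX___   read X → write X, move left, go to q2
q2 | _[Y]XYXYXYX___   read Y → write Y, move left, go to q1
q1 | [_]YXYXYXYX___   read _ → write Y, move right, go to q3
q3 | Y[Y]XYXYXYX___   read Y → write X, move right, go to q2
q2 | YX[X]YXYXYX___   read X → write _, move right, go to q2
q2 | YX_[Y]XYXYX___   read Y → write Y, move left, go to q1
q1 | YX[_]YXYXYX___   read _ → write Y, move right, go to q3
q3 | YXY[Y]XYXYX___   read Y → write X, move right, go to q2
q2 | YXYX[X]YXYX___   read X → write _, move right, go to q2
q2 | YXYX_[Y]XYX___   read Y → write Y, move left, go to q1
q1 | YXYX[_]YXYX___   read _ → write Y, move right, go to q3
q3 | YXYXY[Y]XYX___   read Y → write X, move right, go to q2
q2 | YXYXYX[X]YX___   read X → write _, move right, go to q2
q2 | YXYXYX_[Y]X___   read Y → write Y, move left, go to q1
q1 | YXYXYX[_]YX___   read _ → write Y, move right, go to q3
q3 | YXYXYXY[Y]X___   read Y → write X, move right, go to q2
q2 | YXYXYXYX[X]___   read X → write _, move right, go to q2
q2 | YXYXYXYX_[_]__   read _ → write X, move right, go to q1
q1 | YXYXYXYX_X[_]_   read _ → write Y, move right, go to q3
q3 | YXYXYXYX_XY[_]
The non-blank tape span at halt is YXYXYXYX_XY.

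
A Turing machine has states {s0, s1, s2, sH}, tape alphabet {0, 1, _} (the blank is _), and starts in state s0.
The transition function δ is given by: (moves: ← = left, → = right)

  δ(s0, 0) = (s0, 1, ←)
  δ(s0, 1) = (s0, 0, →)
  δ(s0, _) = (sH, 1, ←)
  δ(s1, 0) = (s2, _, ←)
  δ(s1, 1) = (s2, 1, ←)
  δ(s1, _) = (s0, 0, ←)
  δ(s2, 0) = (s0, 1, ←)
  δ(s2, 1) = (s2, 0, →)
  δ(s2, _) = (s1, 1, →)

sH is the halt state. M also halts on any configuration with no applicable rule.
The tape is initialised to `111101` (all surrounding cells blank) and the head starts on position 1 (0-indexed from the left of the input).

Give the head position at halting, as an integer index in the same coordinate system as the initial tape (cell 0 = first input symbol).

5

state=s0 head=1 tape=1[1]1101_   (s0,1)→(s0,0,→)
state=s0 head=2 tape=10[1]101_   (s0,1)→(s0,0,→)
state=s0 head=3 tape=100[1]01_   (s0,1)→(s0,0,→)
state=s0 head=4 tape=1000[0]1_   (s0,0)→(s0,1,←)
state=s0 head=3 tape=100[0]11_   (s0,0)→(s0,1,←)
state=s0 head=2 tape=10[0]111_   (s0,0)→(s0,1,←)
state=s0 head=1 tape=1[0]1111_   (s0,0)→(s0,1,←)
state=s0 head=0 tape=[1]11111_   (s0,1)→(s0,0,→)
state=s0 head=1 tape=0[1]1111_   (s0,1)→(s0,0,→)
state=s0 head=2 tape=00[1]111_   (s0,1)→(s0,0,→)
state=s0 head=3 tape=000[1]11_   (s0,1)→(s0,0,→)
state=s0 head=4 tape=0000[1]1_   (s0,1)→(s0,0,→)
state=s0 head=5 tape=00000[1]_   (s0,1)→(s0,0,→)
state=s0 head=6 tape=000000[_]   (s0,_)→(sH,1,←)
state=sH head=5 tape=00000[0]1
At halt the head is at cell 5.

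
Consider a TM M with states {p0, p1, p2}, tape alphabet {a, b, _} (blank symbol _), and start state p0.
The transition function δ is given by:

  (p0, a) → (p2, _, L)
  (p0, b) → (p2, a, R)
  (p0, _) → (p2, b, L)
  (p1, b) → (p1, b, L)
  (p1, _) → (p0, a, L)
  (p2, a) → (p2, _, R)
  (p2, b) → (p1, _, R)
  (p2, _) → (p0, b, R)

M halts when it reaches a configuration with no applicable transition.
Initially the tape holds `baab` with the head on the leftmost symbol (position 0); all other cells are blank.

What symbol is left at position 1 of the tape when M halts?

state=p0 head=0 tape=[b]aab___   (p0,b)→(p2,a,R)
state=p2 head=1 tape=a[a]ab___   (p2,a)→(p2,_,R)
state=p2 head=2 tape=a_[a]b___   (p2,a)→(p2,_,R)
state=p2 head=3 tape=a__[b]___   (p2,b)→(p1,_,R)
state=p1 head=4 tape=a___[_]__   (p1,_)→(p0,a,L)
state=p0 head=3 tape=a__[_]a__   (p0,_)→(p2,b,L)
state=p2 head=2 tape=a_[_]ba__   (p2,_)→(p0,b,R)
state=p0 head=3 tape=a_b[b]a__   (p0,b)→(p2,a,R)
state=p2 head=4 tape=a_ba[a]__   (p2,a)→(p2,_,R)
state=p2 head=5 tape=a_ba_[_]_   (p2,_)→(p0,b,R)
state=p0 head=6 tape=a_ba_b[_]   (p0,_)→(p2,b,L)
state=p2 head=5 tape=a_ba_[b]b   (p2,b)→(p1,_,R)
state=p1 head=6 tape=a_ba__[b]   (p1,b)→(p1,b,L)
state=p1 head=5 tape=a_ba_[_]b   (p1,_)→(p0,a,L)
state=p0 head=4 tape=a_ba[_]ab   (p0,_)→(p2,b,L)
state=p2 head=3 tape=a_b[a]bab   (p2,a)→(p2,_,R)
state=p2 head=4 tape=a_b_[b]ab   (p2,b)→(p1,_,R)
state=p1 head=5 tape=a_b__[a]b
Cell 1 holds _ when M halts.

_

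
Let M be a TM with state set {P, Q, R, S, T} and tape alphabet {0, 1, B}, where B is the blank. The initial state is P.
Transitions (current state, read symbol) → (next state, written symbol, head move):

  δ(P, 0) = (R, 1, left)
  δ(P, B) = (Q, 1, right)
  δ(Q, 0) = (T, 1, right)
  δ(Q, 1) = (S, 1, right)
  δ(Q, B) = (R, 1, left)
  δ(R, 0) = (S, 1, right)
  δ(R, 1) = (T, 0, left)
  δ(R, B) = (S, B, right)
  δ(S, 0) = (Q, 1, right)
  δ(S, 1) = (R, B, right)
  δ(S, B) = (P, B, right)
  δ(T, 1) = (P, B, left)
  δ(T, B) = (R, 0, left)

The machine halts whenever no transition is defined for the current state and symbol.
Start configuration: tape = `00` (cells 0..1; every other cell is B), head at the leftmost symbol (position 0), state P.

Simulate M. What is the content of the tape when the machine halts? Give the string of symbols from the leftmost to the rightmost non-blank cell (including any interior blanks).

11001

P | B[0]0BBB   read 0 → write 1, move left, go to R
R | [B]10BBB   read B → write B, move right, go to S
S | B[1]0BBB   read 1 → write B, move right, go to R
R | BB[0]BBB   read 0 → write 1, move right, go to S
S | BB1[B]BB   read B → write B, move right, go to P
P | BB1B[B]B   read B → write 1, move right, go to Q
Q | BB1B1[B]   read B → write 1, move left, go to R
R | BB1B[1]1   read 1 → write 0, move left, go to T
T | BB1[B]01   read B → write 0, move left, go to R
R | BB[1]001   read 1 → write 0, move left, go to T
T | B[B]0001   read B → write 0, move left, go to R
R | [B]00001   read B → write B, move right, go to S
S | B[0]0001   read 0 → write 1, move right, go to Q
Q | B1[0]001   read 0 → write 1, move right, go to T
T | B11[0]01
The non-blank tape span at halt is 11001.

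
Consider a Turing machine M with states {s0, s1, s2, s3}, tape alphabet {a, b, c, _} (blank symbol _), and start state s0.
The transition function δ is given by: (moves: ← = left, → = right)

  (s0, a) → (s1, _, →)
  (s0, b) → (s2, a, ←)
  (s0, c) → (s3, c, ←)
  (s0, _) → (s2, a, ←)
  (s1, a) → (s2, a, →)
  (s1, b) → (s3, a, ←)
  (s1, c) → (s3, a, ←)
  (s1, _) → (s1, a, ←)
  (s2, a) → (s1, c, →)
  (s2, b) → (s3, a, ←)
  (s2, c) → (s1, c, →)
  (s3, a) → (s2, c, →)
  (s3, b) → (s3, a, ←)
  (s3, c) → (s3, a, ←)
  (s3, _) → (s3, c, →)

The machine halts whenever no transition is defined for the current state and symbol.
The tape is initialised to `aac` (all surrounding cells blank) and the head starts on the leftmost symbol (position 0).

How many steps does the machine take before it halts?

s0 | [a]ac__   read a → write _, move →, go to s1
s1 | _[a]c__   read a → write a, move →, go to s2
s2 | _a[c]__   read c → write c, move →, go to s1
s1 | _ac[_]_   read _ → write a, move ←, go to s1
s1 | _a[c]a_   read c → write a, move ←, go to s3
s3 | _[a]aa_   read a → write c, move →, go to s2
s2 | _c[a]a_   read a → write c, move →, go to s1
s1 | _cc[a]_   read a → write a, move →, go to s2
s2 | _cca[_]
M halts after 8 transitions.

8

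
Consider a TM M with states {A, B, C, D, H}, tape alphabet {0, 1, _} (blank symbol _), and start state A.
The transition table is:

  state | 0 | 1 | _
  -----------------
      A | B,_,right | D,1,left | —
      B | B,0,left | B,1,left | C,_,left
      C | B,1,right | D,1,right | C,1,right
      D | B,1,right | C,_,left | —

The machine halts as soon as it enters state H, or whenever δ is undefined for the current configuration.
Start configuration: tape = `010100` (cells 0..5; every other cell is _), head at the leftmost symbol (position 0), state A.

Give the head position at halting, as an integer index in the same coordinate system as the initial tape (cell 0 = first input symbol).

0

A | ___[0]10100   read 0 → write _, move right, go to B
B | ____[1]0100   read 1 → write 1, move left, go to B
B | ___[_]10100   read _ → write _, move left, go to C
C | __[_]_10100   read _ → write 1, move right, go to C
C | __1[_]10100   read _ → write 1, move right, go to C
C | __11[1]0100   read 1 → write 1, move right, go to D
D | __111[0]100   read 0 → write 1, move right, go to B
B | __1111[1]00   read 1 → write 1, move left, go to B
B | __111[1]100   read 1 → write 1, move left, go to B
B | __11[1]1100   read 1 → write 1, move left, go to B
B | __1[1]11100   read 1 → write 1, move left, go to B
B | __[1]111100   read 1 → write 1, move left, go to B
B | _[_]1111100   read _ → write _, move left, go to C
C | [_]_1111100   read _ → write 1, move right, go to C
C | 1[_]1111100   read _ → write 1, move right, go to C
C | 11[1]111100   read 1 → write 1, move right, go to D
D | 111[1]11100   read 1 → write _, move left, go to C
C | 11[1]_11100   read 1 → write 1, move right, go to D
D | 111[_]11100
At halt the head is at cell 0.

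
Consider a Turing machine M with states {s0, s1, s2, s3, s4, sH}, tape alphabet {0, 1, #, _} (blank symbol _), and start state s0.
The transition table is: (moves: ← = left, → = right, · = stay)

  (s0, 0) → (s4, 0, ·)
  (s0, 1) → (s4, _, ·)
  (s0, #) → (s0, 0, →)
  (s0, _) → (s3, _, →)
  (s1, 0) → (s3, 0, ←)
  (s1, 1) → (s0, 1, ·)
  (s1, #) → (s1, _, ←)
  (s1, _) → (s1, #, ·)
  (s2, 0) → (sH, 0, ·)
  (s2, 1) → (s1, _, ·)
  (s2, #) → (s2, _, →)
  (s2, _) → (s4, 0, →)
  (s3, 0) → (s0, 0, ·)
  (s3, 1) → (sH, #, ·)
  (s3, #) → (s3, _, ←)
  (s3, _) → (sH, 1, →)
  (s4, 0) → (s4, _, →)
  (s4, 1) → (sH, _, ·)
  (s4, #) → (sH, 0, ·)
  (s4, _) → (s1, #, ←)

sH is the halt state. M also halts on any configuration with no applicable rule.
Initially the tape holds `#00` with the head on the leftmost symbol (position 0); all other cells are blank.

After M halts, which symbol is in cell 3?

#

s0 | _[#]00_   read # → write 0, move →, go to s0
s0 | _0[0]0_   read 0 → write 0, move ·, go to s4
s4 | _0[0]0_   read 0 → write _, move →, go to s4
s4 | _0_[0]_   read 0 → write _, move →, go to s4
s4 | _0__[_]   read _ → write #, move ←, go to s1
s1 | _0_[_]#   read _ → write #, move ·, go to s1
s1 | _0_[#]#   read # → write _, move ←, go to s1
s1 | _0[_]_#   read _ → write #, move ·, go to s1
s1 | _0[#]_#   read # → write _, move ←, go to s1
s1 | _[0]__#   read 0 → write 0, move ←, go to s3
s3 | [_]0__#   read _ → write 1, move →, go to sH
sH | 1[0]__#
Cell 3 holds # when M halts.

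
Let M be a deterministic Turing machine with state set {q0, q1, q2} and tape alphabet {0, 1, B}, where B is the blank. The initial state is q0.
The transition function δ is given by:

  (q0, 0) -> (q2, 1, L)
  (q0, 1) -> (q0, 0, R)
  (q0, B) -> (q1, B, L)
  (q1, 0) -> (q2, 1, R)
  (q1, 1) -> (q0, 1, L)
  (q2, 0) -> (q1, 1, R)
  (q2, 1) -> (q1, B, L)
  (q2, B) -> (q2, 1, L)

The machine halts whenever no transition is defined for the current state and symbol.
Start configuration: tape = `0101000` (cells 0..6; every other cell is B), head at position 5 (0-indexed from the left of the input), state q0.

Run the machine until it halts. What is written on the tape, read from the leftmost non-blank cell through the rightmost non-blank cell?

state=q0 head=5 tape=B01010[0]0B   (q0,0)→(q2,1,L)
state=q2 head=4 tape=B0101[0]10B   (q2,0)→(q1,1,R)
state=q1 head=5 tape=B01011[1]0B   (q1,1)→(q0,1,L)
state=q0 head=4 tape=B0101[1]10B   (q0,1)→(q0,0,R)
state=q0 head=5 tape=B01010[1]0B   (q0,1)→(q0,0,R)
state=q0 head=6 tape=B010100[0]B   (q0,0)→(q2,1,L)
state=q2 head=5 tape=B01010[0]1B   (q2,0)→(q1,1,R)
state=q1 head=6 tape=B010101[1]B   (q1,1)→(q0,1,L)
state=q0 head=5 tape=B01010[1]1B   (q0,1)→(q0,0,R)
state=q0 head=6 tape=B010100[1]B   (q0,1)→(q0,0,R)
state=q0 head=7 tape=B0101000[B]   (q0,B)→(q1,B,L)
state=q1 head=6 tape=B010100[0]B   (q1,0)→(q2,1,R)
state=q2 head=7 tape=B0101001[B]   (q2,B)→(q2,1,L)
state=q2 head=6 tape=B010100[1]1   (q2,1)→(q1,B,L)
state=q1 head=5 tape=B01010[0]B1   (q1,0)→(q2,1,R)
state=q2 head=6 tape=B010101[B]1   (q2,B)→(q2,1,L)
state=q2 head=5 tape=B01010[1]11   (q2,1)→(q1,B,L)
state=q1 head=4 tape=B0101[0]B11   (q1,0)→(q2,1,R)
state=q2 head=5 tape=B01011[B]11   (q2,B)→(q2,1,L)
state=q2 head=4 tape=B0101[1]111   (q2,1)→(q1,B,L)
state=q1 head=3 tape=B010[1]B111   (q1,1)→(q0,1,L)
state=q0 head=2 tape=B01[0]1B111   (q0,0)→(q2,1,L)
state=q2 head=1 tape=B0[1]11B111   (q2,1)→(q1,B,L)
state=q1 head=0 tape=B[0]B11B111   (q1,0)→(q2,1,R)
state=q2 head=1 tape=B1[B]11B111   (q2,B)→(q2,1,L)
state=q2 head=0 tape=B[1]111B111   (q2,1)→(q1,B,L)
state=q1 head=-1 tape=[B]B111B111
The non-blank tape span at halt is 111B111.

111B111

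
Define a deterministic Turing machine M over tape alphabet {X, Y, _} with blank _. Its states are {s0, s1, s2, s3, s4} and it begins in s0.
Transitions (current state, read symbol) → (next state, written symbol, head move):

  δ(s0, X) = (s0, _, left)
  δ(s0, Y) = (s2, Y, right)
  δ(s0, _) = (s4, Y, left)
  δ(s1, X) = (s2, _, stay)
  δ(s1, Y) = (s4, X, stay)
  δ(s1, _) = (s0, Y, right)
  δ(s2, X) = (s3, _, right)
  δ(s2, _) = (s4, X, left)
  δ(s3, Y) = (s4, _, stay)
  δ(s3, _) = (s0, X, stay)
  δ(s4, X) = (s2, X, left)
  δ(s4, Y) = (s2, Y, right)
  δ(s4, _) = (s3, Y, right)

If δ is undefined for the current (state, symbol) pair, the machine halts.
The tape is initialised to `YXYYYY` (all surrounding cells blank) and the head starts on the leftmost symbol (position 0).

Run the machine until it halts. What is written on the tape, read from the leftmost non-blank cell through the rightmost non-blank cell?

state=s0 head=0 tape=[Y]XYYYY__   (s0,Y)→(s2,Y,right)
state=s2 head=1 tape=Y[X]YYYY__   (s2,X)→(s3,_,right)
state=s3 head=2 tape=Y_[Y]YYY__   (s3,Y)→(s4,_,stay)
state=s4 head=2 tape=Y_[_]YYY__   (s4,_)→(s3,Y,right)
state=s3 head=3 tape=Y_Y[Y]YY__   (s3,Y)→(s4,_,stay)
state=s4 head=3 tape=Y_Y[_]YY__   (s4,_)→(s3,Y,right)
state=s3 head=4 tape=Y_YY[Y]Y__   (s3,Y)→(s4,_,stay)
state=s4 head=4 tape=Y_YY[_]Y__   (s4,_)→(s3,Y,right)
state=s3 head=5 tape=Y_YYY[Y]__   (s3,Y)→(s4,_,stay)
state=s4 head=5 tape=Y_YYY[_]__   (s4,_)→(s3,Y,right)
state=s3 head=6 tape=Y_YYYY[_]_   (s3,_)→(s0,X,stay)
state=s0 head=6 tape=Y_YYYY[X]_   (s0,X)→(s0,_,left)
state=s0 head=5 tape=Y_YYY[Y]__   (s0,Y)→(s2,Y,right)
state=s2 head=6 tape=Y_YYYY[_]_   (s2,_)→(s4,X,left)
state=s4 head=5 tape=Y_YYY[Y]X_   (s4,Y)→(s2,Y,right)
state=s2 head=6 tape=Y_YYYY[X]_   (s2,X)→(s3,_,right)
state=s3 head=7 tape=Y_YYYY_[_]   (s3,_)→(s0,X,stay)
state=s0 head=7 tape=Y_YYYY_[X]   (s0,X)→(s0,_,left)
state=s0 head=6 tape=Y_YYYY[_]_   (s0,_)→(s4,Y,left)
state=s4 head=5 tape=Y_YYY[Y]Y_   (s4,Y)→(s2,Y,right)
state=s2 head=6 tape=Y_YYYY[Y]_
The non-blank tape span at halt is Y_YYYYY.

Y_YYYYY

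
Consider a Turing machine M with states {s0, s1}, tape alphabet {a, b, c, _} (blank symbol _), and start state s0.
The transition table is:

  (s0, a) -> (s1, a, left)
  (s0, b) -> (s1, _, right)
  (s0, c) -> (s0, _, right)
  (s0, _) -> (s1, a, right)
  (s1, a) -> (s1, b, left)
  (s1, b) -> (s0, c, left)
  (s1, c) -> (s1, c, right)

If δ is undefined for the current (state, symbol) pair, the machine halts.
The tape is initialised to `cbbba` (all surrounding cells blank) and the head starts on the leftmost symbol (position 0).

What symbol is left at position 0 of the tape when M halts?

state=s0 head=0 tape=[c]bbba   (s0,c)→(s0,_,right)
state=s0 head=1 tape=_[b]bba   (s0,b)→(s1,_,right)
state=s1 head=2 tape=__[b]ba   (s1,b)→(s0,c,left)
state=s0 head=1 tape=_[_]cba   (s0,_)→(s1,a,right)
state=s1 head=2 tape=_a[c]ba   (s1,c)→(s1,c,right)
state=s1 head=3 tape=_ac[b]a   (s1,b)→(s0,c,left)
state=s0 head=2 tape=_a[c]ca   (s0,c)→(s0,_,right)
state=s0 head=3 tape=_a_[c]a   (s0,c)→(s0,_,right)
state=s0 head=4 tape=_a__[a]   (s0,a)→(s1,a,left)
state=s1 head=3 tape=_a_[_]a
Cell 0 holds _ when M halts.

_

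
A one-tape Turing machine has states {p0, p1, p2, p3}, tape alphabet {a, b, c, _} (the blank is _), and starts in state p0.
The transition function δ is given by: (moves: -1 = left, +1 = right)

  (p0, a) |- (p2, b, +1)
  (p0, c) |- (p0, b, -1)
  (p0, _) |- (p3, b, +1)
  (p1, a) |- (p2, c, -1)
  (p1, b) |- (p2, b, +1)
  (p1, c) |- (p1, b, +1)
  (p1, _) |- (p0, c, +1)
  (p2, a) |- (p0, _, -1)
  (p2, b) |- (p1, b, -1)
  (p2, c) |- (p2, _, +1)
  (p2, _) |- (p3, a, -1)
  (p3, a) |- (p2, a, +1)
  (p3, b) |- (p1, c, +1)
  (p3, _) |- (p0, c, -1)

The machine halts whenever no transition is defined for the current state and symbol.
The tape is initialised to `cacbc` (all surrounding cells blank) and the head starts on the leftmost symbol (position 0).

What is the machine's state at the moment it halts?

state=p0 head=0 tape=_[c]acbc   (p0,c)→(p0,b,-1)
state=p0 head=-1 tape=[_]bacbc   (p0,_)→(p3,b,+1)
state=p3 head=0 tape=b[b]acbc   (p3,b)→(p1,c,+1)
state=p1 head=1 tape=bc[a]cbc   (p1,a)→(p2,c,-1)
state=p2 head=0 tape=b[c]ccbc   (p2,c)→(p2,_,+1)
state=p2 head=1 tape=b_[c]cbc   (p2,c)→(p2,_,+1)
state=p2 head=2 tape=b__[c]bc   (p2,c)→(p2,_,+1)
state=p2 head=3 tape=b___[b]c   (p2,b)→(p1,b,-1)
state=p1 head=2 tape=b__[_]bc   (p1,_)→(p0,c,+1)
state=p0 head=3 tape=b__c[b]c
No transition is defined for (p0, b); M halts in state p0.

p0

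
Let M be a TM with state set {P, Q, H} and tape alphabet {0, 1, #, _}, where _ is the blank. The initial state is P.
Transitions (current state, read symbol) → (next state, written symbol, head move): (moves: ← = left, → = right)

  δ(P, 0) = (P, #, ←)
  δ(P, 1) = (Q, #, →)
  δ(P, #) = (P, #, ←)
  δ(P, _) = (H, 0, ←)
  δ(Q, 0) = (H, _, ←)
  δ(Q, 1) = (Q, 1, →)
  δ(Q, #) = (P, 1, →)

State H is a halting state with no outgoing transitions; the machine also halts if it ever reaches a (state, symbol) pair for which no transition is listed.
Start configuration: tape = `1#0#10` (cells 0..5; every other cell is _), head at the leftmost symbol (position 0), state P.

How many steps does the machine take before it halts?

10

state=P head=0 tape=[1]#0#10   (P,1)→(Q,#,→)
state=Q head=1 tape=#[#]0#10   (Q,#)→(P,1,→)
state=P head=2 tape=#1[0]#10   (P,0)→(P,#,←)
state=P head=1 tape=#[1]##10   (P,1)→(Q,#,→)
state=Q head=2 tape=##[#]#10   (Q,#)→(P,1,→)
state=P head=3 tape=##1[#]10   (P,#)→(P,#,←)
state=P head=2 tape=##[1]#10   (P,1)→(Q,#,→)
state=Q head=3 tape=###[#]10   (Q,#)→(P,1,→)
state=P head=4 tape=###1[1]0   (P,1)→(Q,#,→)
state=Q head=5 tape=###1#[0]   (Q,0)→(H,_,←)
state=H head=4 tape=###1[#]_
M halts after 10 transitions.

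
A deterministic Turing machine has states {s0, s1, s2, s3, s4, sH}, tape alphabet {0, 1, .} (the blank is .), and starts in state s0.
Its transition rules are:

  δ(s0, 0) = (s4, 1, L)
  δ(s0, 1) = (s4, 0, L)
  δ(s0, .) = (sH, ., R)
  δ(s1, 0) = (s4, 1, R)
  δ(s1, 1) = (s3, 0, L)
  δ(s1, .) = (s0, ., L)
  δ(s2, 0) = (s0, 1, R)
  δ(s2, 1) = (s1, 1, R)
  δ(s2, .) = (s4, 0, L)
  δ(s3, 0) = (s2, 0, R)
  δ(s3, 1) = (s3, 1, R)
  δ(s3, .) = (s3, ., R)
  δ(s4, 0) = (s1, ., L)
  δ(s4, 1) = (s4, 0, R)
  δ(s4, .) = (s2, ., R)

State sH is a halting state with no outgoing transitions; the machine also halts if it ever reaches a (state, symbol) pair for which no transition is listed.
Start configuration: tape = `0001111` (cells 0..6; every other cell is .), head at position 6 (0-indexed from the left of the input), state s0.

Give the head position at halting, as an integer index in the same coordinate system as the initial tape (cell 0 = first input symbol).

9

state=s0 head=6 tape=000111[1]...   (s0,1)→(s4,0,L)
state=s4 head=5 tape=00011[1]0...   (s4,1)→(s4,0,R)
state=s4 head=6 tape=000110[0]...   (s4,0)→(s1,.,L)
state=s1 head=5 tape=00011[0]....   (s1,0)→(s4,1,R)
state=s4 head=6 tape=000111[.]...   (s4,.)→(s2,.,R)
state=s2 head=7 tape=000111.[.]..   (s2,.)→(s4,0,L)
state=s4 head=6 tape=000111[.]0..   (s4,.)→(s2,.,R)
state=s2 head=7 tape=000111.[0]..   (s2,0)→(s0,1,R)
state=s0 head=8 tape=000111.1[.].   (s0,.)→(sH,.,R)
state=sH head=9 tape=000111.1.[.]
At halt the head is at cell 9.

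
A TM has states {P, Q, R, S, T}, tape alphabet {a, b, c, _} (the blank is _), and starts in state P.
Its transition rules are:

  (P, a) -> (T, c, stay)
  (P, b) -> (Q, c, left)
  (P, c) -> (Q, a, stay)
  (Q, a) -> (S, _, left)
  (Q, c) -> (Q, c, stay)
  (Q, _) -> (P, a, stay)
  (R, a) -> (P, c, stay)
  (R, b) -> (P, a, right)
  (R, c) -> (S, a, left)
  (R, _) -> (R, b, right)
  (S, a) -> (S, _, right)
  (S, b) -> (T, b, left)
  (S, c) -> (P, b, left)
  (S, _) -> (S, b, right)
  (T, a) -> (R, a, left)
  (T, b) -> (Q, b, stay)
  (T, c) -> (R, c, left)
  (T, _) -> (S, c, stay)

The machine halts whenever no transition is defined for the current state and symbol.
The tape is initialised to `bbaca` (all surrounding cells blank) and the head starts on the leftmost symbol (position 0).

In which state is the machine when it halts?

P | ____[b]baca   read b → write c, move left, go to Q
Q | ___[_]cbaca   read _ → write a, move stay, go to P
P | ___[a]cbaca   read a → write c, move stay, go to T
T | ___[c]cbaca   read c → write c, move left, go to R
R | __[_]ccbaca   read _ → write b, move right, go to R
R | __b[c]cbaca   read c → write a, move left, go to S
S | __[b]acbaca   read b → write b, move left, go to T
T | _[_]bacbaca   read _ → write c, move stay, go to S
S | _[c]bacbaca   read c → write b, move left, go to P
P | [_]bbacbaca
No transition is defined for (P, _); M halts in state P.

P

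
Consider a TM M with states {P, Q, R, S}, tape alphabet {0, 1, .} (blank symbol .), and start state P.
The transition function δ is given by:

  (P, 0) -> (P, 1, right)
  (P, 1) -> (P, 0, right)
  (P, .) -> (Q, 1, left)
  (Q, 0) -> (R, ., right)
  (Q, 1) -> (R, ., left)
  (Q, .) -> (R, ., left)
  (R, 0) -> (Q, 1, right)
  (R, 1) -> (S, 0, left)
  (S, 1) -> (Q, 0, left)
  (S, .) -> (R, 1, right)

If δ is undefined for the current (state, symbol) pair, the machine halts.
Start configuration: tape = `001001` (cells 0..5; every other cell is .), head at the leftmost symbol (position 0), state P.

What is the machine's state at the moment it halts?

P | [0]01001..   read 0 → write 1, move right, go to P
P | 1[0]1001..   read 0 → write 1, move right, go to P
P | 11[1]001..   read 1 → write 0, move right, go to P
P | 110[0]01..   read 0 → write 1, move right, go to P
P | 1101[0]1..   read 0 → write 1, move right, go to P
P | 11011[1]..   read 1 → write 0, move right, go to P
P | 110110[.].   read . → write 1, move left, go to Q
Q | 11011[0]1.   read 0 → write ., move right, go to R
R | 11011.[1].   read 1 → write 0, move left, go to S
S | 11011[.]0.   read . → write 1, move right, go to R
R | 110111[0].   read 0 → write 1, move right, go to Q
Q | 1101111[.]   read . → write ., move left, go to R
R | 110111[1].   read 1 → write 0, move left, go to S
S | 11011[1]0.   read 1 → write 0, move left, go to Q
Q | 1101[1]00.   read 1 → write ., move left, go to R
R | 110[1].00.   read 1 → write 0, move left, go to S
S | 11[0]0.00.
No transition is defined for (S, 0); M halts in state S.

S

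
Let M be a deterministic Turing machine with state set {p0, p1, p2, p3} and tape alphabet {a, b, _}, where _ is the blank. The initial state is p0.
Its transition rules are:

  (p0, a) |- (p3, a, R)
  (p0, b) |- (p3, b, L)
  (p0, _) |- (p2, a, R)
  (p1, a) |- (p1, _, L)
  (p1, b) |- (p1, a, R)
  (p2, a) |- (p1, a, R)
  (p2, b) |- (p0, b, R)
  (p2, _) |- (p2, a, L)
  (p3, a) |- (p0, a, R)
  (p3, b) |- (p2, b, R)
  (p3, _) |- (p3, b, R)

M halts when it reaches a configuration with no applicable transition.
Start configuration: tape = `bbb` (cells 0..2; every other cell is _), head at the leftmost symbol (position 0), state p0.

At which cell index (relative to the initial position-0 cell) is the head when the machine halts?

p0 | _[b]bb__   read b → write b, move L, go to p3
p3 | [_]bbb__   read _ → write b, move R, go to p3
p3 | b[b]bb__   read b → write b, move R, go to p2
p2 | bb[b]b__   read b → write b, move R, go to p0
p0 | bbb[b]__   read b → write b, move L, go to p3
p3 | bb[b]b__   read b → write b, move R, go to p2
p2 | bbb[b]__   read b → write b, move R, go to p0
p0 | bbbb[_]_   read _ → write a, move R, go to p2
p2 | bbbba[_]   read _ → write a, move L, go to p2
p2 | bbbb[a]a   read a → write a, move R, go to p1
p1 | bbbba[a]   read a → write _, move L, go to p1
p1 | bbbb[a]_   read a → write _, move L, go to p1
p1 | bbb[b]__   read b → write a, move R, go to p1
p1 | bbba[_]_
At halt the head is at cell 3.

3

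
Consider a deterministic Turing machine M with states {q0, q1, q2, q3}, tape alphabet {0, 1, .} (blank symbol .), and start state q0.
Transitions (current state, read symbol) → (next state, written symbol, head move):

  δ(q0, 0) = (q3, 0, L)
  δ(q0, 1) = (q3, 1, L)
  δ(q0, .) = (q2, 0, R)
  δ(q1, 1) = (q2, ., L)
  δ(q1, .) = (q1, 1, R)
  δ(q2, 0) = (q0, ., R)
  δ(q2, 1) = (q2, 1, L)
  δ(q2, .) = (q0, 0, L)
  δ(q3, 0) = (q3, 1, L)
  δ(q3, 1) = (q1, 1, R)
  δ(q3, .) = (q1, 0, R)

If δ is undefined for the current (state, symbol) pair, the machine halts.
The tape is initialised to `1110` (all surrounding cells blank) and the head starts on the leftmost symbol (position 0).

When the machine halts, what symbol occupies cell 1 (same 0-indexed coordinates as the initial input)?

q0 | .[1]110..   read 1 → write 1, move L, go to q3
q3 | [.]1110..   read . → write 0, move R, go to q1
q1 | 0[1]110..   read 1 → write ., move L, go to q2
q2 | [0].110..   read 0 → write ., move R, go to q0
q0 | .[.]110..   read . → write 0, move R, go to q2
q2 | .0[1]10..   read 1 → write 1, move L, go to q2
q2 | .[0]110..   read 0 → write ., move R, go to q0
q0 | ..[1]10..   read 1 → write 1, move L, go to q3
q3 | .[.]110..   read . → write 0, move R, go to q1
q1 | .0[1]10..   read 1 → write ., move L, go to q2
q2 | .[0].10..   read 0 → write ., move R, go to q0
q0 | ..[.]10..   read . → write 0, move R, go to q2
q2 | ..0[1]0..   read 1 → write 1, move L, go to q2
q2 | ..[0]10..   read 0 → write ., move R, go to q0
q0 | ...[1]0..   read 1 → write 1, move L, go to q3
q3 | ..[.]10..   read . → write 0, move R, go to q1
q1 | ..0[1]0..   read 1 → write ., move L, go to q2
q2 | ..[0].0..   read 0 → write ., move R, go to q0
q0 | ...[.]0..   read . → write 0, move R, go to q2
q2 | ...0[0]..   read 0 → write ., move R, go to q0
q0 | ...0.[.].   read . → write 0, move R, go to q2
q2 | ...0.0[.]   read . → write 0, move L, go to q0
q0 | ...0.[0]0   read 0 → write 0, move L, go to q3
q3 | ...0[.]00   read . → write 0, move R, go to q1
q1 | ...00[0]0
Cell 1 holds . when M halts.

.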